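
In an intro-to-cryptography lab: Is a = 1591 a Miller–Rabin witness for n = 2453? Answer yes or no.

yes

n − 1 = 2452 = 2^2 · 613, so s = 2 and d = 613.
x_0 = 1591^613 mod 2453 = 387.
x_0 is neither 1 nor 2452, so continue squaring.
x_1 = 387^2 mod 2453 = 136.
Reached i = s−1 = 1 without hitting −1: 1591 is a Miller–Rabin witness and 2453 is composite.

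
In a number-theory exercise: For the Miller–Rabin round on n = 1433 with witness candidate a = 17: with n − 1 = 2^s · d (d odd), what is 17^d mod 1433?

1091

n − 1 = 1432 = 2^3 · 179, so s = 3 and d = 179.
17^179 mod 1433 = 1091.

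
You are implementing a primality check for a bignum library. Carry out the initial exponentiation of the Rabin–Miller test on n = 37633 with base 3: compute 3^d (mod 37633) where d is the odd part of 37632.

36301

n − 1 = 37632 = 2^8 · 147, so s = 8 and d = 147.
3^147 mod 37633 = 36301.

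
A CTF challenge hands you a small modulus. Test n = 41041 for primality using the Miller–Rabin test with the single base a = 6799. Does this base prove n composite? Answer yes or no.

yes

n − 1 = 41040 = 2^4 · 2565, so s = 4 and d = 2565.
x_0 = 6799^2565 mod 41041 = 39117.
x_0 is neither 1 nor 41040, so continue squaring.
x_1 = 39117^2 mod 41041 = 8086.
x_2 = 8086^2 mod 41041 = 5083.
x_3 = 5083^2 mod 41041 = 22100.
Reached i = s−1 = 3 without hitting −1: 6799 is a Miller–Rabin witness and 41041 is composite.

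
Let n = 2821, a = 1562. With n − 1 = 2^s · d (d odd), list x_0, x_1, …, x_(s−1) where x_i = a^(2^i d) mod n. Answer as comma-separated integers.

n − 1 = 2820 = 2^2 · 705, so s = 2 and d = 705.
x_0 = 1562^705 mod 2821 = 2696.
x_1 = 2696^2 mod 2821 = 1520.

2696, 1520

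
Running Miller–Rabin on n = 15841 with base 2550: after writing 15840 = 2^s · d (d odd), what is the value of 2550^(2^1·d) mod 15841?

n − 1 = 15840 = 2^5 · 495, so s = 5 and d = 495.
x_0 = 2550^495 mod 15841 = 10417.
x_1 = 10417^2 mod 15841 = 3039.

3039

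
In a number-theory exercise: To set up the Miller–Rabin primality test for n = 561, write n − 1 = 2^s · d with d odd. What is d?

35

Halving: 560 → 280 → 140 → 70 → 35; 35 is odd.
So 560 = 2^4 · 35.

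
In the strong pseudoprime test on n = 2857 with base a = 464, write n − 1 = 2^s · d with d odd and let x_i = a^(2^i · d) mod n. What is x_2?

2856

n − 1 = 2856 = 2^3 · 357, so s = 3 and d = 357.
By repeated squaring, 464^357 ≡ 1724 (mod 2857).
x_0 = 1724.
x_1 = 1724^2 mod 2857 = 896.
x_2 = 896^2 mod 2857 = 2856.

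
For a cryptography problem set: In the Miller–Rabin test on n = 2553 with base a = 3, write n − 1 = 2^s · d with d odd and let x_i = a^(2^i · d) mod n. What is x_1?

2232

n − 1 = 2552 = 2^3 · 319, so s = 3 and d = 319.
x_0 = 3^319 mod 2553 = 1473.
x_1 = 1473^2 mod 2553 = 2232.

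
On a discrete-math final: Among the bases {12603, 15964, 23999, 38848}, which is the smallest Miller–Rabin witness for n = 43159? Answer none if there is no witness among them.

n − 1 = 43158 = 2^1 · 21579, so s = 1 and d = 21579.
Base 12603: x_0 = 12603^21579 mod 43159 = 1. x_0 = 1, so 12603 is not a witness.
Base 15964: x_0 = 15964^21579 mod 43159 = 43158. x_0 = 43158 ≡ −1, so 15964 is not a witness.
Base 23999: x_0 = 23999^21579 mod 43159 = 1. x_0 = 1, so 23999 is not a witness.
Base 38848: x_0 = 38848^21579 mod 43159 = 1. x_0 = 1, so 38848 is not a witness.
No listed base is a witness for 43159.

none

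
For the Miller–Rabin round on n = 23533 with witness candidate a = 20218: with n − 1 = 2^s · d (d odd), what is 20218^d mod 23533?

n − 1 = 23532 = 2^2 · 5883, so s = 2 and d = 5883.
Repeated squaring mod 23533: 20218^1 ≡ 20218, 20218^2 ≡ 22847, 20218^4 ≡ 23469, 20218^8 ≡ 4096, 20218^16 ≡ 21720, 20218^32 ≡ 15882, 20218^64 ≡ 11230, 20218^128 ≡ 23086, 20218^256 ≡ 11545, 20218^512 ≡ 19646, 20218^1024 ≡ 583, 20218^2048 ≡ 10427, 20218^4096 ≡ 23402.
5883 = 4096 + 1024 + 512 + 128 + 64 + 32 + 16 + 8 + 2 + 1, so 20218^5883 ≡ 23402·583·19646·23086·11230·15882·21720·4096·22847·20218 ≡ 12276 (mod 23533).

12276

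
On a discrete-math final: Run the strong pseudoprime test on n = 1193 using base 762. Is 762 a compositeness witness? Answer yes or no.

n − 1 = 1192 = 2^3 · 149, so s = 3 and d = 149.
Repeated squaring mod 1193: 762^1 ≡ 762, 762^2 ≡ 846, 762^4 ≡ 1109, 762^8 ≡ 1091, 762^16 ≡ 860, 762^32 ≡ 1133, 762^64 ≡ 21, 762^128 ≡ 441.
149 = 128 + 16 + 4 + 1, so 762^149 ≡ 441·860·1109·762 ≡ 524 (mod 1193).
x_0 = 762^149 mod 1193 = 524.
x_0 is neither 1 nor 1192, so continue squaring.
x_1 = 524^2 mod 1193 = 186.
x_2 = 186^2 mod 1193 = 1192.
x_2 ≡ −1, so 762 is not a witness.

no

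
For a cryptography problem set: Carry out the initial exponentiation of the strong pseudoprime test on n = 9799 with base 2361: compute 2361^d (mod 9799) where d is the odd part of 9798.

9500

n − 1 = 9798 = 2^1 · 4899, so s = 1 and d = 4899.
2361^4899 mod 9799 = 9500.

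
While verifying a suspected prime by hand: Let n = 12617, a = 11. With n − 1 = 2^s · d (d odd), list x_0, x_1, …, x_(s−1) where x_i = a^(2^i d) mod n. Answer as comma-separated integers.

12496, 2024, 8668

n − 1 = 12616 = 2^3 · 1577, so s = 3 and d = 1577.
x_0 = 11^1577 mod 12617 = 12496.
x_1 = 12496^2 mod 12617 = 2024.
x_2 = 2024^2 mod 12617 = 8668.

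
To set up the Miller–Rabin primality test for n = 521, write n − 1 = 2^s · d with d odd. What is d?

Halving: 520 → 260 → 130 → 65; 65 is odd.
So 520 = 2^3 · 65.

65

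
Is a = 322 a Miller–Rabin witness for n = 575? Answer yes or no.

yes

n − 1 = 574 = 2^1 · 287, so s = 1 and d = 287.
By repeated squaring, 322^287 ≡ 138 (mod 575).
x_0 = 322^287 mod 575 = 138.
x_0 ∉ {1, 574} and s = 1, so 322 is a Miller–Rabin witness and 575 is composite.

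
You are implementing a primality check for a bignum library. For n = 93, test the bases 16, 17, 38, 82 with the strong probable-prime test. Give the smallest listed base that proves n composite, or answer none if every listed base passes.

16

n − 1 = 92 = 2^2 · 23, so s = 2 and d = 23.
Base 16: x_0 = 16^23 mod 93 = 4. x_0 is neither 1 nor 92, so continue squaring. x_1 = 4^2 mod 93 = 16. Reached i = s−1 = 1 without hitting −1: 16 is a Miller–Rabin witness and 93 is composite.
Base 17: x_0 = 17^23 mod 93 = 44. x_0 is neither 1 nor 92, so continue squaring. x_1 = 44^2 mod 93 = 76. Reached i = s−1 = 1 without hitting −1: 17 is a Miller–Rabin witness and 93 is composite.
Base 38: x_0 = 38^23 mod 93 = 41. x_0 is neither 1 nor 92, so continue squaring. x_1 = 41^2 mod 93 = 7. Reached i = s−1 = 1 without hitting −1: 38 is a Miller–Rabin witness and 93 is composite.
Base 82: x_0 = 82^23 mod 93 = 19. x_0 is neither 1 nor 92, so continue squaring. x_1 = 19^2 mod 93 = 82. Reached i = s−1 = 1 without hitting −1: 82 is a Miller–Rabin witness and 93 is composite.
The smallest witness among the given bases is 16.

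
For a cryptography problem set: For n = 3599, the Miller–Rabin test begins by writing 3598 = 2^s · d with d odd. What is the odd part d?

Halving: 3598 → 1799; 1799 is odd.
So 3598 = 2^1 · 1799.

1799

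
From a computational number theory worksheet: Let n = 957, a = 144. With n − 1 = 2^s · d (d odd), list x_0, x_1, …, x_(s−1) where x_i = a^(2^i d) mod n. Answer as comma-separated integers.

n − 1 = 956 = 2^2 · 239, so s = 2 and d = 239.
x_0 = 144^239 mod 957 = 144.
x_1 = 144^2 mod 957 = 639.

144, 639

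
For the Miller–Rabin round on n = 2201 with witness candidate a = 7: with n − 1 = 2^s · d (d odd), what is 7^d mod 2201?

749

n − 1 = 2200 = 2^3 · 275, so s = 3 and d = 275.
7^275 mod 2201 = 749.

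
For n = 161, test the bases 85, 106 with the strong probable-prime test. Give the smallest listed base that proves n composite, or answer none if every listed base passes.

85

n − 1 = 160 = 2^5 · 5, so s = 5 and d = 5.
Base 85: x_0 = 85^5 mod 161 = 29. x_0 is neither 1 nor 160, so continue squaring. x_1 = 29^2 mod 161 = 36. x_2 = 36^2 mod 161 = 8. x_3 = 8^2 mod 161 = 64. x_4 = 64^2 mod 161 = 71. Reached i = s−1 = 4 without hitting −1: 85 is a Miller–Rabin witness and 161 is composite.
Base 106: x_0 = 106^5 mod 161 = 15. x_0 is neither 1 nor 160, so continue squaring. x_1 = 15^2 mod 161 = 64. x_2 = 64^2 mod 161 = 71. x_3 = 71^2 mod 161 = 50. x_4 = 50^2 mod 161 = 85. Reached i = s−1 = 4 without hitting −1: 106 is a Miller–Rabin witness and 161 is composite.
The smallest witness among the given bases is 85.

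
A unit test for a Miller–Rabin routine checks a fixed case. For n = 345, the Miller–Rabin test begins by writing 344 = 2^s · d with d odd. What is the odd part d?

Halving: 344 → 172 → 86 → 43; 43 is odd.
So 344 = 2^3 · 43.

43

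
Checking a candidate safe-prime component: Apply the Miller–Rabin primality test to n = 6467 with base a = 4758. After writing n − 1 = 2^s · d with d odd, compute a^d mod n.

n − 1 = 6466 = 2^1 · 3233, so s = 1 and d = 3233.
4758^3233 mod 6467 = 4973.

4973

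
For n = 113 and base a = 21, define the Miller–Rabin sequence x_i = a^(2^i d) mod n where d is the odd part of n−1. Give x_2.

n − 1 = 112 = 2^4 · 7, so s = 4 and d = 7.
x_0 = 21^7 mod 113 = 73.
x_1 = 73^2 mod 113 = 18.
x_2 = 18^2 mod 113 = 98.

98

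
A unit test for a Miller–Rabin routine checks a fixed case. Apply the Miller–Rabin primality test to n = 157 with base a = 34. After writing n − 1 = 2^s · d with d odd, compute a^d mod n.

129

n − 1 = 156 = 2^2 · 39, so s = 2 and d = 39.
Repeated squaring mod 157: 34^1 ≡ 34, 34^2 ≡ 57, 34^4 ≡ 109, 34^8 ≡ 106, 34^16 ≡ 89, 34^32 ≡ 71.
39 = 32 + 4 + 2 + 1, so 34^39 ≡ 71·109·57·34 ≡ 129 (mod 157).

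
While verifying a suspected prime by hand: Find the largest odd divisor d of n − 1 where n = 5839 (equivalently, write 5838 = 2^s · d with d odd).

2919

Halving: 5838 → 2919; 2919 is odd.
So 5838 = 2^1 · 2919.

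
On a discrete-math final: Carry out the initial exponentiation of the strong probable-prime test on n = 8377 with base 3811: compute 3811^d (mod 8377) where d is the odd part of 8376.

n − 1 = 8376 = 2^3 · 1047, so s = 3 and d = 1047.
3811^1047 mod 8377 = 4824.

4824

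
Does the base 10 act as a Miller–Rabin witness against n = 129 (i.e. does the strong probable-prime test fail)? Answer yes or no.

yes

n − 1 = 128 = 2^7 · 1, so s = 7 and d = 1.
x_0 = 10^1 mod 129 = 10.
x_0 is neither 1 nor 128, so continue squaring.
x_1 = 10^2 mod 129 = 100.
x_2 = 100^2 mod 129 = 67.
x_3 = 67^2 mod 129 = 103.
x_4 = 103^2 mod 129 = 31.
x_5 = 31^2 mod 129 = 58.
x_6 = 58^2 mod 129 = 10.
Reached i = s−1 = 6 without hitting −1: 10 is a Miller–Rabin witness and 129 is composite.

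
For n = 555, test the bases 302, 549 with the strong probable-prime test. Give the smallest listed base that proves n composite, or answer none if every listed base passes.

n − 1 = 554 = 2^1 · 277, so s = 1 and d = 277.
Base 302: x_0 = 302^277 mod 555 = 302. x_0 ∉ {1, 554} and s = 1, so 302 is a Miller–Rabin witness and 555 is composite.
Base 549: x_0 = 549^277 mod 555 = 549. x_0 ∉ {1, 554} and s = 1, so 549 is a Miller–Rabin witness and 555 is composite.
The smallest witness among the given bases is 302.

302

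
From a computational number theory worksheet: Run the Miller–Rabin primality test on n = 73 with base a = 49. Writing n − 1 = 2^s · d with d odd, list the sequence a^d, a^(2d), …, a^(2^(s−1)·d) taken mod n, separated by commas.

n − 1 = 72 = 2^3 · 9, so s = 3 and d = 9.
x_0 = 49^9 mod 73 = 27.
x_1 = 27^2 mod 73 = 72.
x_2 = 72^2 mod 73 = 1.

27, 72, 1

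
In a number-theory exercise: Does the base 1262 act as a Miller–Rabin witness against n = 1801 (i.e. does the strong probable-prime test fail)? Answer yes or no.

no

n − 1 = 1800 = 2^3 · 225, so s = 3 and d = 225.
x_0 = 1262^225 mod 1801 = 1277.
x_0 is neither 1 nor 1800, so continue squaring.
x_1 = 1277^2 mod 1801 = 824.
x_2 = 824^2 mod 1801 = 1800.
x_2 ≡ −1, so 1262 is not a witness.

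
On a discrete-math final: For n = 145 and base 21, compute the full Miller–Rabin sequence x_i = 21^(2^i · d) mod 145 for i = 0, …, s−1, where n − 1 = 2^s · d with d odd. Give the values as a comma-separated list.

101, 51, 136, 81

n − 1 = 144 = 2^4 · 9, so s = 4 and d = 9.
x_0 = 21^9 mod 145 = 101.
x_1 = 101^2 mod 145 = 51.
x_2 = 51^2 mod 145 = 136.
x_3 = 136^2 mod 145 = 81.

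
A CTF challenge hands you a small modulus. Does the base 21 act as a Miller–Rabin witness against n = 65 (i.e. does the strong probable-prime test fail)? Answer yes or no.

yes

n − 1 = 64 = 2^6 · 1, so s = 6 and d = 1.
x_0 = 21^1 mod 65 = 21.
x_0 is neither 1 nor 64, so continue squaring.
x_1 = 21^2 mod 65 = 51.
x_2 = 51^2 mod 65 = 1.
x_2 = 1 but x_1 ≠ ±1, a nontrivial square root of 1 — 21 is a witness and 65 is composite.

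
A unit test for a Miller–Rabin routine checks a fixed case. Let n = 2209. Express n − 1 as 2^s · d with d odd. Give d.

Halving: 2208 → 1104 → 552 → 276 → 138 → 69; 69 is odd.
So 2208 = 2^5 · 69.

69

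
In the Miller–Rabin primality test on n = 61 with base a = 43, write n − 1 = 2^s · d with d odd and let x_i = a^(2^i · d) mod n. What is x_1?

n − 1 = 60 = 2^2 · 15, so s = 2 and d = 15.
x_0 = 43^15 mod 61 = 50.
x_1 = 50^2 mod 61 = 60.

60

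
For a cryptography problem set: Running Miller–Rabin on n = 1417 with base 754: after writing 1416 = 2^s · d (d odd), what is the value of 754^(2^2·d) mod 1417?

611

n − 1 = 1416 = 2^3 · 177, so s = 3 and d = 177.
Repeated squaring mod 1417: 754^1 ≡ 754, 754^2 ≡ 299, 754^4 ≡ 130, 754^8 ≡ 1313, 754^16 ≡ 897, 754^32 ≡ 1170, 754^64 ≡ 78, 754^128 ≡ 416.
177 = 128 + 32 + 16 + 1, so 754^177 ≡ 416·1170·897·754 ≡ 845 (mod 1417).
x_0 = 845.
x_1 = 845^2 mod 1417 = 1274.
x_2 = 1274^2 mod 1417 = 611.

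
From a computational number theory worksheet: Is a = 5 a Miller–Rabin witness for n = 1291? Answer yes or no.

n − 1 = 1290 = 2^1 · 645, so s = 1 and d = 645.
Repeated squaring mod 1291: 5^1 ≡ 5, 5^2 ≡ 25, 5^4 ≡ 625, 5^8 ≡ 743, 5^16 ≡ 792, 5^32 ≡ 1129, 5^64 ≡ 424, 5^128 ≡ 327, 5^256 ≡ 1067, 5^512 ≡ 1118.
645 = 512 + 128 + 4 + 1, so 5^645 ≡ 1118·327·625·5 ≡ 1 (mod 1291).
x_0 = 5^645 mod 1291 = 1.
x_0 = 1, so 5 is not a witness.

no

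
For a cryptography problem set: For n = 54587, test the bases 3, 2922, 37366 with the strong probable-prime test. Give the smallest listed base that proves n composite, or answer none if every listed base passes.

3

n − 1 = 54586 = 2^1 · 27293, so s = 1 and d = 27293.
Base 3: x_0 = 3^27293 mod 54587 = 3701. x_0 ∉ {1, 54586} and s = 1, so 3 is a Miller–Rabin witness and 54587 is composite.
Base 2922: x_0 = 2922^27293 mod 54587 = 12276. x_0 ∉ {1, 54586} and s = 1, so 2922 is a Miller–Rabin witness and 54587 is composite.
Base 37366: x_0 = 37366^27293 mod 54587 = 54519. x_0 ∉ {1, 54586} and s = 1, so 37366 is a Miller–Rabin witness and 54587 is composite.
The smallest witness among the given bases is 3.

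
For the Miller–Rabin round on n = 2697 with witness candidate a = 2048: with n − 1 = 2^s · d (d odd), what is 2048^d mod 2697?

221

n − 1 = 2696 = 2^3 · 337, so s = 3 and d = 337.
Repeated squaring mod 2697: 2048^1 ≡ 2048, 2048^2 ≡ 469, 2048^4 ≡ 1504, 2048^8 ≡ 1930, 2048^16 ≡ 343, 2048^32 ≡ 1678, 2048^64 ≡ 16, 2048^128 ≡ 256, 2048^256 ≡ 808.
337 = 256 + 64 + 16 + 1, so 2048^337 ≡ 808·16·343·2048 ≡ 221 (mod 2697).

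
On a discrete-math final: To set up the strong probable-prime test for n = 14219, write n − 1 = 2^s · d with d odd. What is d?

7109

Halving: 14218 → 7109; 7109 is odd.
So 14218 = 2^1 · 7109.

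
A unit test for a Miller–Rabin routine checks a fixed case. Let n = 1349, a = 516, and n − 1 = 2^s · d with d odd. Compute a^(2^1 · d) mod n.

1336

n − 1 = 1348 = 2^2 · 337, so s = 2 and d = 337.
x_0 = 516^337 mod 1349 = 546.
x_1 = 546^2 mod 1349 = 1336.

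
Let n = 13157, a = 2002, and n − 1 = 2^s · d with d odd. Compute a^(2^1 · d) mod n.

n − 1 = 13156 = 2^2 · 3289, so s = 2 and d = 3289.
x_0 = 2002^3289 mod 13157 = 9877.
x_1 = 9877^2 mod 13157 = 9131.

9131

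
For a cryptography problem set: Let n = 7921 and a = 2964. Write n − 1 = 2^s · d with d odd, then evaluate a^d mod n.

n − 1 = 7920 = 2^4 · 495, so s = 4 and d = 495.
2964^495 mod 7921 = 7642.

7642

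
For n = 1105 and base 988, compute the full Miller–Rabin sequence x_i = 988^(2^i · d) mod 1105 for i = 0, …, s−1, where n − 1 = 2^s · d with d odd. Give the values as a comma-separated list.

338, 429, 611, 936

n − 1 = 1104 = 2^4 · 69, so s = 4 and d = 69.
x_0 = 988^69 mod 1105 = 338.
x_1 = 338^2 mod 1105 = 429.
x_2 = 429^2 mod 1105 = 611.
x_3 = 611^2 mod 1105 = 936.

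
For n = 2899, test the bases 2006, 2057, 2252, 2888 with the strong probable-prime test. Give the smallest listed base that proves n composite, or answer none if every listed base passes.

n − 1 = 2898 = 2^1 · 1449, so s = 1 and d = 1449.
Base 2006: x_0 = 2006^1449 mod 2899 = 2898. x_0 = 2898 ≡ −1, so 2006 is not a witness.
Base 2057: x_0 = 2057^1449 mod 2899 = 1912. x_0 ∉ {1, 2898} and s = 1, so 2057 is a Miller–Rabin witness and 2899 is composite.
Base 2252: x_0 = 2252^1449 mod 2899 = 209. x_0 ∉ {1, 2898} and s = 1, so 2252 is a Miller–Rabin witness and 2899 is composite.
Base 2888: x_0 = 2888^1449 mod 2899 = 941. x_0 ∉ {1, 2898} and s = 1, so 2888 is a Miller–Rabin witness and 2899 is composite.
The smallest witness among the given bases is 2057.

2057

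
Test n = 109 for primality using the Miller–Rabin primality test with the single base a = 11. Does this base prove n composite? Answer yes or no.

n − 1 = 108 = 2^2 · 27, so s = 2 and d = 27.
x_0 = 11^27 mod 109 = 76.
x_0 is neither 1 nor 108, so continue squaring.
x_1 = 76^2 mod 109 = 108.
x_1 ≡ −1, so 11 is not a witness.

no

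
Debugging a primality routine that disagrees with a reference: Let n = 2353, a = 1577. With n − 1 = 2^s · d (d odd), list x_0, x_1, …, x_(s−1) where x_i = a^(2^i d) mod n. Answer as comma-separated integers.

n − 1 = 2352 = 2^4 · 147, so s = 4 and d = 147.
x_0 = 1577^147 mod 2353 = 2105.
x_1 = 2105^2 mod 2353 = 326.
x_2 = 326^2 mod 2353 = 391.
x_3 = 391^2 mod 2353 = 2289.

2105, 326, 391, 2289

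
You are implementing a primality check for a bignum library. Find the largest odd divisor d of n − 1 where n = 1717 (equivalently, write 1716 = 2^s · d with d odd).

Halving: 1716 → 858 → 429; 429 is odd.
So 1716 = 2^2 · 429.

429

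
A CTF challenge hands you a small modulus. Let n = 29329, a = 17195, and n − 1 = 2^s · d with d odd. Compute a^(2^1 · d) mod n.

2428

n − 1 = 29328 = 2^4 · 1833, so s = 4 and d = 1833.
x_0 = 17195^1833 mod 29329 = 27875.
x_1 = 27875^2 mod 29329 = 2428.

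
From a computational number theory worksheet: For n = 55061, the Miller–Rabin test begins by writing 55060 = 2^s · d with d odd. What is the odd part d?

Halving: 55060 → 27530 → 13765; 13765 is odd.
So 55060 = 2^2 · 13765.

13765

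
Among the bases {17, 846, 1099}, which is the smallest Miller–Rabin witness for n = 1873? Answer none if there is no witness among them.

n − 1 = 1872 = 2^4 · 117, so s = 4 and d = 117.
Base 17: x_0 = 17^117 mod 1873 = 1228. x_0 is neither 1 nor 1872, so continue squaring. x_1 = 1228^2 mod 1873 = 219. x_2 = 219^2 mod 1873 = 1136. x_3 = 1136^2 mod 1873 = 1872. x_3 ≡ −1, so 17 is not a witness.
Base 846: x_0 = 846^117 mod 1873 = 1093. x_0 is neither 1 nor 1872, so continue squaring. x_1 = 1093^2 mod 1873 = 1548. x_2 = 1548^2 mod 1873 = 737. x_3 = 737^2 mod 1873 = 1872. x_3 ≡ −1, so 846 is not a witness.
Base 1099: x_0 = 1099^117 mod 1873 = 1872. x_0 = 1872 ≡ −1, so 1099 is not a witness.
No listed base is a witness for 1873.

none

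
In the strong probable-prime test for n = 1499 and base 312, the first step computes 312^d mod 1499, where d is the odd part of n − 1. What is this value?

1498

n − 1 = 1498 = 2^1 · 749, so s = 1 and d = 749.
312^749 mod 1499 = 1498.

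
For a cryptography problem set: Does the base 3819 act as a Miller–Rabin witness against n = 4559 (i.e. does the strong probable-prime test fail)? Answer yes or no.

n − 1 = 4558 = 2^1 · 2279, so s = 1 and d = 2279.
x_0 = 3819^2279 mod 4559 = 4233.
x_0 ∉ {1, 4558} and s = 1, so 3819 is a Miller–Rabin witness and 4559 is composite.

yes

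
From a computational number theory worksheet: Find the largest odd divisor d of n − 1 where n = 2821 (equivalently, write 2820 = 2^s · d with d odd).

Halving: 2820 → 1410 → 705; 705 is odd.
So 2820 = 2^2 · 705.

705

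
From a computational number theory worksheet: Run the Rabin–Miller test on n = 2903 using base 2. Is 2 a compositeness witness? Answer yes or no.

n − 1 = 2902 = 2^1 · 1451, so s = 1 and d = 1451.
Repeated squaring mod 2903: 2^1 ≡ 2, 2^2 ≡ 4, 2^4 ≡ 16, 2^8 ≡ 256, 2^16 ≡ 1670, 2^32 ≡ 2020, 2^64 ≡ 1685, 2^128 ≡ 91, 2^256 ≡ 2475, 2^512 ≡ 295, 2^1024 ≡ 2838.
1451 = 1024 + 256 + 128 + 32 + 8 + 2 + 1, so 2^1451 ≡ 2838·2475·91·2020·256·4·2 ≡ 1 (mod 2903).
x_0 = 2^1451 mod 2903 = 1.
x_0 = 1, so 2 is not a witness.

no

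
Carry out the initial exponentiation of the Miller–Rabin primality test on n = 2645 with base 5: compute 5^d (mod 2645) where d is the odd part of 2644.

695

n − 1 = 2644 = 2^2 · 661, so s = 2 and d = 661.
5^661 mod 2645 = 695.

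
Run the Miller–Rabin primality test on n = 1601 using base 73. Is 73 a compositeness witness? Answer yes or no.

n − 1 = 1600 = 2^6 · 25, so s = 6 and d = 25.
x_0 = 73^25 mod 1601 = 742.
x_0 is neither 1 nor 1600, so continue squaring.
x_1 = 742^2 mod 1601 = 1421.
x_2 = 1421^2 mod 1601 = 380.
x_3 = 380^2 mod 1601 = 310.
x_4 = 310^2 mod 1601 = 40.
x_5 = 40^2 mod 1601 = 1600.
x_5 ≡ −1, so 73 is not a witness.

no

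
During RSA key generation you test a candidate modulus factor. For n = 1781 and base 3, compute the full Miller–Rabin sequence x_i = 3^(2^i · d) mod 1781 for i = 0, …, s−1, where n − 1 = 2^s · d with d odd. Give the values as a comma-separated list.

1056, 230

n − 1 = 1780 = 2^2 · 445, so s = 2 and d = 445.
x_0 = 3^445 mod 1781 = 1056.
x_1 = 1056^2 mod 1781 = 230.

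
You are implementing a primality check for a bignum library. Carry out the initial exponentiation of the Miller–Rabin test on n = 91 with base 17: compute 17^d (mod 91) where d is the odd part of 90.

n − 1 = 90 = 2^1 · 45, so s = 1 and d = 45.
Repeated squaring mod 91: 17^1 ≡ 17, 17^2 ≡ 16, 17^4 ≡ 74, 17^8 ≡ 16, 17^16 ≡ 74, 17^32 ≡ 16.
45 = 32 + 8 + 4 + 1, so 17^45 ≡ 16·16·74·17 ≡ 90 (mod 91).

90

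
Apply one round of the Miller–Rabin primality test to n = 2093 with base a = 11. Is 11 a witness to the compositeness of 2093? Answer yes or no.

n − 1 = 2092 = 2^2 · 523, so s = 2 and d = 523.
Repeated squaring mod 2093: 11^1 ≡ 11, 11^2 ≡ 121, 11^4 ≡ 2083, 11^8 ≡ 100, 11^16 ≡ 1628, 11^32 ≡ 646, 11^64 ≡ 809, 11^128 ≡ 1465, 11^256 ≡ 900, 11^512 ≡ 9.
523 = 512 + 8 + 2 + 1, so 11^523 ≡ 9·100·121·11 ≡ 704 (mod 2093).
x_0 = 11^523 mod 2093 = 704.
x_0 is neither 1 nor 2092, so continue squaring.
x_1 = 704^2 mod 2093 = 1668.
Reached i = s−1 = 1 without hitting −1: 11 is a Miller–Rabin witness and 2093 is composite.

yes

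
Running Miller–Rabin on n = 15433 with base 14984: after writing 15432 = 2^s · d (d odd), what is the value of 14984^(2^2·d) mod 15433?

n − 1 = 15432 = 2^3 · 1929, so s = 3 and d = 1929.
x_0 = 14984^1929 mod 15433 = 8520.
x_1 = 8520^2 mod 15433 = 9001.
x_2 = 9001^2 mod 15433 = 10184.

10184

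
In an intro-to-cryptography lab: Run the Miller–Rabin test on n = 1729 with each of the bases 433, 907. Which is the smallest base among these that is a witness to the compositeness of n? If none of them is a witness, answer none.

n − 1 = 1728 = 2^6 · 27, so s = 6 and d = 27.
Base 433: x_0 = 433^27 mod 1729 = 1728. x_0 = 1728 ≡ −1, so 433 is not a witness.
Base 907: x_0 = 907^27 mod 1729 = 246. x_0 is neither 1 nor 1728, so continue squaring. x_1 = 246^2 mod 1729 = 1. x_1 = 1 but x_0 ≠ ±1, a nontrivial square root of 1 — 907 is a witness and 1729 is composite.
The smallest witness among the given bases is 907.

907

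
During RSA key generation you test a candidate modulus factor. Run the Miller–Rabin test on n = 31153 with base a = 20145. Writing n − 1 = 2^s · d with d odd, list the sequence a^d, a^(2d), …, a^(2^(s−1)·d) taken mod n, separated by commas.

15224, 23009, 31152, 1

n − 1 = 31152 = 2^4 · 1947, so s = 4 and d = 1947.
x_0 = 20145^1947 mod 31153 = 15224.
x_1 = 15224^2 mod 31153 = 23009.
x_2 = 23009^2 mod 31153 = 31152.
x_3 = 31152^2 mod 31153 = 1.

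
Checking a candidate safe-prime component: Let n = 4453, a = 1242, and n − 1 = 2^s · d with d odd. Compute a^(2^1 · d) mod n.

1461

n − 1 = 4452 = 2^2 · 1113, so s = 2 and d = 1113.
x_0 = 1242^1113 mod 4453 = 1315.
x_1 = 1315^2 mod 4453 = 1461.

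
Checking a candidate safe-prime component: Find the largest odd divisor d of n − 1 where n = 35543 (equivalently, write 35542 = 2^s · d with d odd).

17771

Halving: 35542 → 17771; 17771 is odd.
So 35542 = 2^1 · 17771.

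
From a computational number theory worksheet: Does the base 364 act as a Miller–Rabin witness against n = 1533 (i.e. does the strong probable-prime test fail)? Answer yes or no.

yes

n − 1 = 1532 = 2^2 · 383, so s = 2 and d = 383.
Repeated squaring mod 1533: 364^1 ≡ 364, 364^2 ≡ 658, 364^4 ≡ 658, 364^8 ≡ 658, 364^16 ≡ 658, 364^32 ≡ 658, 364^64 ≡ 658, 364^128 ≡ 658, 364^256 ≡ 658.
383 = 256 + 64 + 32 + 16 + 8 + 4 + 2 + 1, so 364^383 ≡ 658·658·658·658·658·658·658·364 ≡ 364 (mod 1533).
x_0 = 364^383 mod 1533 = 364.
x_0 is neither 1 nor 1532, so continue squaring.
x_1 = 364^2 mod 1533 = 658.
Reached i = s−1 = 1 without hitting −1: 364 is a Miller–Rabin witness and 1533 is composite.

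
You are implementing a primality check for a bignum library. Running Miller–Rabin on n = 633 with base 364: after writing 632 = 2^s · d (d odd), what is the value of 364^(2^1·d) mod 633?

n − 1 = 632 = 2^3 · 79, so s = 3 and d = 79.
Repeated squaring mod 633: 364^1 ≡ 364, 364^2 ≡ 199, 364^4 ≡ 355, 364^8 ≡ 58, 364^16 ≡ 199, 364^32 ≡ 355, 364^64 ≡ 58.
79 = 64 + 8 + 4 + 2 + 1, so 364^79 ≡ 58·58·355·199·364 ≡ 223 (mod 633).
x_0 = 223.
x_1 = 223^2 mod 633 = 355.

355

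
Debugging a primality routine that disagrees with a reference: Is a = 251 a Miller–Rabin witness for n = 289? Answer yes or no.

n − 1 = 288 = 2^5 · 9, so s = 5 and d = 9.
Repeated squaring mod 289: 251^1 ≡ 251, 251^2 ≡ 288, 251^4 ≡ 1, 251^8 ≡ 1.
9 = 8 + 1, so 251^9 ≡ 1·251 ≡ 251 (mod 289).
x_0 = 251^9 mod 289 = 251.
x_0 is neither 1 nor 288, so continue squaring.
x_1 = 251^2 mod 289 = 288.
x_1 ≡ −1, so 251 is not a witness.

no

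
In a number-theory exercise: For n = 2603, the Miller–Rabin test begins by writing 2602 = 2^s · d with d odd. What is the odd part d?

1301

Halving: 2602 → 1301; 1301 is odd.
So 2602 = 2^1 · 1301.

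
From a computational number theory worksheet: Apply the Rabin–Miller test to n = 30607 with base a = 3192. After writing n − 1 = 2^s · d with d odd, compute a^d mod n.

n − 1 = 30606 = 2^1 · 15303, so s = 1 and d = 15303.
Repeated squaring mod 30607: 3192^1 ≡ 3192, 3192^2 ≡ 27340, 3192^4 ≡ 22053, 3192^8 ≡ 20186, 3192^16 ≡ 3605, 3192^32 ≡ 18657, 3192^64 ≡ 20845, 3192^128 ≡ 17053, 3192^256 ≡ 7702, 3192^512 ≡ 4438, 3192^1024 ≡ 15543, 3192^2048 ≡ 3798, 3192^4096 ≡ 8907, 3192^8192 ≡ 1305.
15303 = 8192 + 4096 + 2048 + 512 + 256 + 128 + 64 + 4 + 2 + 1, so 3192^15303 ≡ 1305·8907·3798·4438·7702·17053·20845·22053·27340·3192 ≡ 27427 (mod 30607).

27427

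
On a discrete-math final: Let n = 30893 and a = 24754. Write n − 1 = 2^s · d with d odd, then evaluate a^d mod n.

30892

n − 1 = 30892 = 2^2 · 7723, so s = 2 and d = 7723.
24754^7723 mod 30893 = 30892.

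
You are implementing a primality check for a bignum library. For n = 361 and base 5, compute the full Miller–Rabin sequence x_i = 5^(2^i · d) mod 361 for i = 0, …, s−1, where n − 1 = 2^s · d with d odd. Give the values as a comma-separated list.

210, 58, 115

n − 1 = 360 = 2^3 · 45, so s = 3 and d = 45.
x_0 = 5^45 mod 361 = 210.
x_1 = 210^2 mod 361 = 58.
x_2 = 58^2 mod 361 = 115.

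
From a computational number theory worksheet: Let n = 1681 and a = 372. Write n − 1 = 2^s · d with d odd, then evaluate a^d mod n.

n − 1 = 1680 = 2^4 · 105, so s = 4 and d = 105.
372^105 mod 1681 = 413.

413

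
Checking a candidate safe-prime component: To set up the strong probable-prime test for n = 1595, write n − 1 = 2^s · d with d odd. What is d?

797

Halving: 1594 → 797; 797 is odd.
So 1594 = 2^1 · 797.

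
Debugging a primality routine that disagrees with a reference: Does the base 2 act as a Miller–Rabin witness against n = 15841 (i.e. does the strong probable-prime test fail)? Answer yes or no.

no

n − 1 = 15840 = 2^5 · 495, so s = 5 and d = 495.
x_0 = 2^495 mod 15841 = 1.
x_0 = 1, so 2 is not a witness.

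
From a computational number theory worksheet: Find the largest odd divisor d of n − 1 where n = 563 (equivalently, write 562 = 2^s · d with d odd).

Halving: 562 → 281; 281 is odd.
So 562 = 2^1 · 281.

281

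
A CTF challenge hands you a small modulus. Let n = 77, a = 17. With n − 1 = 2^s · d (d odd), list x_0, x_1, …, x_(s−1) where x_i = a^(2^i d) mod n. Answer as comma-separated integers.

24, 37

n − 1 = 76 = 2^2 · 19, so s = 2 and d = 19.
x_0 = 17^19 mod 77 = 24.
x_1 = 24^2 mod 77 = 37.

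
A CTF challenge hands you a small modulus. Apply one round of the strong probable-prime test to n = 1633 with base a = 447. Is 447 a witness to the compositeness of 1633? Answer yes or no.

yes

n − 1 = 1632 = 2^5 · 51, so s = 5 and d = 51.
x_0 = 447^51 mod 1633 = 635.
x_0 is neither 1 nor 1632, so continue squaring.
x_1 = 635^2 mod 1633 = 1507.
x_2 = 1507^2 mod 1633 = 1179.
x_3 = 1179^2 mod 1633 = 358.
x_4 = 358^2 mod 1633 = 790.
Reached i = s−1 = 4 without hitting −1: 447 is a Miller–Rabin witness and 1633 is composite.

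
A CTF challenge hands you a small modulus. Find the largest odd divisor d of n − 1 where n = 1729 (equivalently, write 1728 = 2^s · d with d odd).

Halving: 1728 → 864 → 432 → 216 → 108 → 54 → 27; 27 is odd.
So 1728 = 2^6 · 27.

27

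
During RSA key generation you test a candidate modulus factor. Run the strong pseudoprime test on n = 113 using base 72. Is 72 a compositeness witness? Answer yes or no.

n − 1 = 112 = 2^4 · 7, so s = 4 and d = 7.
x_0 = 72^7 mod 113 = 69.
x_0 is neither 1 nor 112, so continue squaring.
x_1 = 69^2 mod 113 = 15.
x_2 = 15^2 mod 113 = 112.
x_2 ≡ −1, so 72 is not a witness.

no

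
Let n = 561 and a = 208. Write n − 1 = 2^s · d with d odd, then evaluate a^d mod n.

472

n − 1 = 560 = 2^4 · 35, so s = 4 and d = 35.
Repeated squaring mod 561: 208^1 ≡ 208, 208^2 ≡ 67, 208^4 ≡ 1, 208^8 ≡ 1, 208^16 ≡ 1, 208^32 ≡ 1.
35 = 32 + 2 + 1, so 208^35 ≡ 1·67·208 ≡ 472 (mod 561).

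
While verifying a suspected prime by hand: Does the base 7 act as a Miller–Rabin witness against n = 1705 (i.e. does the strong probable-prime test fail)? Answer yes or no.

n − 1 = 1704 = 2^3 · 213, so s = 3 and d = 213.
x_0 = 7^213 mod 1705 = 2.
x_0 is neither 1 nor 1704, so continue squaring.
x_1 = 2^2 mod 1705 = 4.
x_2 = 4^2 mod 1705 = 16.
Reached i = s−1 = 2 without hitting −1: 7 is a Miller–Rabin witness and 1705 is composite.

yes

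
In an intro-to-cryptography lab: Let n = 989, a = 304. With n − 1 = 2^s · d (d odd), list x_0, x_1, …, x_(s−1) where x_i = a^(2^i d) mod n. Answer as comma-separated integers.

20, 400

n − 1 = 988 = 2^2 · 247, so s = 2 and d = 247.
x_0 = 304^247 mod 989 = 20.
x_1 = 20^2 mod 989 = 400.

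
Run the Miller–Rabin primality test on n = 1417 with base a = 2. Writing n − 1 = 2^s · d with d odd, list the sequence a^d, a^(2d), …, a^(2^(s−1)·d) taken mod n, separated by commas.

n − 1 = 1416 = 2^3 · 177, so s = 3 and d = 177.
x_0 = 2^177 mod 1417 = 1240.
x_1 = 1240^2 mod 1417 = 155.
x_2 = 155^2 mod 1417 = 1353.

1240, 155, 1353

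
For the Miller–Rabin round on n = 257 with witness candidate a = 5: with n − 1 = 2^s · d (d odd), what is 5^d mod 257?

5

n − 1 = 256 = 2^8 · 1, so s = 8 and d = 1.
5^1 mod 257 = 5.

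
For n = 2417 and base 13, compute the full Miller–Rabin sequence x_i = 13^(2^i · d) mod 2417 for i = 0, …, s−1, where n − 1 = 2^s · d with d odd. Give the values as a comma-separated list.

n − 1 = 2416 = 2^4 · 151, so s = 4 and d = 151.
x_0 = 13^151 mod 2417 = 1205.
x_1 = 1205^2 mod 2417 = 1825.
x_2 = 1825^2 mod 2417 = 2416.
x_3 = 2416^2 mod 2417 = 1.

1205, 1825, 2416, 1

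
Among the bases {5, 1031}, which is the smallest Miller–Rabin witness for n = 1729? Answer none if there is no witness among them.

5

n − 1 = 1728 = 2^6 · 27, so s = 6 and d = 27.
Base 5: x_0 = 5^27 mod 1729 = 1217. x_0 is neither 1 nor 1728, so continue squaring. x_1 = 1217^2 mod 1729 = 1065. x_2 = 1065^2 mod 1729 = 1. x_2 = 1 but x_1 ≠ ±1, a nontrivial square root of 1 — 5 is a witness and 1729 is composite.
Base 1031: x_0 = 1031^27 mod 1729 = 1065. x_0 is neither 1 nor 1728, so continue squaring. x_1 = 1065^2 mod 1729 = 1. x_1 = 1 but x_0 ≠ ±1, a nontrivial square root of 1 — 1031 is a witness and 1729 is composite.
The smallest witness among the given bases is 5.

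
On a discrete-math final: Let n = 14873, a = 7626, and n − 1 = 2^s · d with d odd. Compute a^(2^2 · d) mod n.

n − 1 = 14872 = 2^3 · 1859, so s = 3 and d = 1859.
Repeated squaring mod 14873: 7626^1 ≡ 7626, 7626^2 ≡ 2446, 7626^4 ≡ 3970, 7626^8 ≡ 10393, 7626^16 ≡ 6723, 7626^32 ≡ 14555, 7626^64 ≡ 11886, 7626^128 ≡ 13242, 7626^256 ≡ 12767, 7626^512 ≡ 3082, 7626^1024 ≡ 9750.
1859 = 1024 + 512 + 256 + 64 + 2 + 1, so 7626^1859 ≡ 9750·3082·12767·11886·2446·7626 ≡ 11995 (mod 14873).
x_0 = 11995.
x_1 = 11995^2 mod 14873 = 13496.
x_2 = 13496^2 mod 14873 = 7258.

7258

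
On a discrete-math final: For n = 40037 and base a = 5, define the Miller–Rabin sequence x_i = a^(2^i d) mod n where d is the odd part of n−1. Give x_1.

n − 1 = 40036 = 2^2 · 10009, so s = 2 and d = 10009.
x_0 = 5^10009 mod 40037 = 20431.
x_1 = 20431^2 mod 40037 = 40036.

40036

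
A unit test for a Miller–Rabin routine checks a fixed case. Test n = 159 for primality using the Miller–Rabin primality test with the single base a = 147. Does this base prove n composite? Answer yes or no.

n − 1 = 158 = 2^1 · 79, so s = 1 and d = 79.
Repeated squaring mod 159: 147^1 ≡ 147, 147^2 ≡ 144, 147^4 ≡ 66, 147^8 ≡ 63, 147^16 ≡ 153, 147^32 ≡ 36, 147^64 ≡ 24.
79 = 64 + 8 + 4 + 2 + 1, so 147^79 ≡ 24·63·66·144·147 ≡ 12 (mod 159).
x_0 = 147^79 mod 159 = 12.
x_0 ∉ {1, 158} and s = 1, so 147 is a Miller–Rabin witness and 159 is composite.

yes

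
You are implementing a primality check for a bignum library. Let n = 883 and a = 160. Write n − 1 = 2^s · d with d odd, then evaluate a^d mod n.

1

n − 1 = 882 = 2^1 · 441, so s = 1 and d = 441.
Repeated squaring mod 883: 160^1 ≡ 160, 160^2 ≡ 876, 160^4 ≡ 49, 160^8 ≡ 635, 160^16 ≡ 577, 160^32 ≡ 38, 160^64 ≡ 561, 160^128 ≡ 373, 160^256 ≡ 498.
441 = 256 + 128 + 32 + 16 + 8 + 1, so 160^441 ≡ 498·373·38·577·635·160 ≡ 1 (mod 883).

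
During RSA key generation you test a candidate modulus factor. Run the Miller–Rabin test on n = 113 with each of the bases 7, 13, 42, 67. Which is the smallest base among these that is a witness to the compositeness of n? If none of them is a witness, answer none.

n − 1 = 112 = 2^4 · 7, so s = 4 and d = 7.
Base 7: x_0 = 7^7 mod 113 = 112. x_0 = 112 ≡ −1, so 7 is not a witness.
Base 13: x_0 = 13^7 mod 113 = 69. x_0 is neither 1 nor 112, so continue squaring. x_1 = 69^2 mod 113 = 15. x_2 = 15^2 mod 113 = 112. x_2 ≡ −1, so 13 is not a witness.
Base 42: x_0 = 42^7 mod 113 = 78. x_0 is neither 1 nor 112, so continue squaring. x_1 = 78^2 mod 113 = 95. x_2 = 95^2 mod 113 = 98. x_3 = 98^2 mod 113 = 112. x_3 ≡ −1, so 42 is not a witness.
Base 67: x_0 = 67^7 mod 113 = 35. x_0 is neither 1 nor 112, so continue squaring. x_1 = 35^2 mod 113 = 95. x_2 = 95^2 mod 113 = 98. x_3 = 98^2 mod 113 = 112. x_3 ≡ −1, so 67 is not a witness.
No listed base is a witness for 113.

none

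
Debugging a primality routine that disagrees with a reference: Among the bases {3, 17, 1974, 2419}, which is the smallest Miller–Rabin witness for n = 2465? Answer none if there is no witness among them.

3

n − 1 = 2464 = 2^5 · 77, so s = 5 and d = 77.
Base 3: x_0 = 3^77 mod 2465 = 2018. x_0 is neither 1 nor 2464, so continue squaring. x_1 = 2018^2 mod 2465 = 144. x_2 = 144^2 mod 2465 = 1016. x_3 = 1016^2 mod 2465 = 1886. x_4 = 1886^2 mod 2465 = 1. x_4 = 1 but x_3 ≠ ±1, a nontrivial square root of 1 — 3 is a witness and 2465 is composite.
Base 17: x_0 = 17^77 mod 2465 = 17. x_0 is neither 1 nor 2464, so continue squaring. x_1 = 17^2 mod 2465 = 289. x_2 = 289^2 mod 2465 = 2176. x_3 = 2176^2 mod 2465 = 2176. x_4 = 2176^2 mod 2465 = 2176. Reached i = s−1 = 4 without hitting −1: 17 is a Miller–Rabin witness and 2465 is composite.
Base 1974: x_0 = 1974^77 mod 2465 = 1409. x_0 is neither 1 nor 2464, so continue squaring. x_1 = 1409^2 mod 2465 = 956. x_2 = 956^2 mod 2465 = 1886. x_3 = 1886^2 mod 2465 = 1. x_3 = 1 but x_2 ≠ ±1, a nontrivial square root of 1 — 1974 is a witness and 2465 is composite.
Base 2419: x_0 = 2419^77 mod 2465 = 1839. x_0 is neither 1 nor 2464, so continue squaring. x_1 = 1839^2 mod 2465 = 2406. x_2 = 2406^2 mod 2465 = 1016. x_3 = 1016^2 mod 2465 = 1886. x_4 = 1886^2 mod 2465 = 1. x_4 = 1 but x_3 ≠ ±1, a nontrivial square root of 1 — 2419 is a witness and 2465 is composite.
The smallest witness among the given bases is 3.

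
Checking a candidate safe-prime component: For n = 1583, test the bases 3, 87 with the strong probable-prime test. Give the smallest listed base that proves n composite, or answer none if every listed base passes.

n − 1 = 1582 = 2^1 · 791, so s = 1 and d = 791.
Base 3: x_0 = 3^791 mod 1583 = 1. x_0 = 1, so 3 is not a witness.
Base 87: x_0 = 87^791 mod 1583 = 1582. x_0 = 1582 ≡ −1, so 87 is not a witness.
No listed base is a witness for 1583.

none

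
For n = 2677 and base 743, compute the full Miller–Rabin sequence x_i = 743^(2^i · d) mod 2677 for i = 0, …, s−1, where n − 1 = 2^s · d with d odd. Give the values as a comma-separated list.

n − 1 = 2676 = 2^2 · 669, so s = 2 and d = 669.
x_0 = 743^669 mod 2677 = 2127.
x_1 = 2127^2 mod 2677 = 2676.

2127, 2676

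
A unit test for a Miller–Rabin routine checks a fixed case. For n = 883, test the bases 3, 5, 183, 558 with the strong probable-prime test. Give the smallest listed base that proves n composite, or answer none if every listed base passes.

none

n − 1 = 882 = 2^1 · 441, so s = 1 and d = 441.
Base 3: x_0 = 3^441 mod 883 = 882. x_0 = 882 ≡ −1, so 3 is not a witness.
Base 5: x_0 = 5^441 mod 883 = 882. x_0 = 882 ≡ −1, so 5 is not a witness.
Base 183: x_0 = 183^441 mod 883 = 1. x_0 = 1, so 183 is not a witness.
Base 558: x_0 = 558^441 mod 883 = 882. x_0 = 882 ≡ −1, so 558 is not a witness.
No listed base is a witness for 883.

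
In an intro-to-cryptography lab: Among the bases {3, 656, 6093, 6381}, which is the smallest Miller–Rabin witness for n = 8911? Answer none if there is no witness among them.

n − 1 = 8910 = 2^1 · 4455, so s = 1 and d = 4455.
Base 3: x_0 = 3^4455 mod 8911 = 8910. x_0 = 8910 ≡ −1, so 3 is not a witness.
Base 656: x_0 = 656^4455 mod 8911 = 8910. x_0 = 8910 ≡ −1, so 656 is not a witness.
Base 6093: x_0 = 6093^4455 mod 8911 = 8910. x_0 = 8910 ≡ −1, so 6093 is not a witness.
Base 6381: x_0 = 6381^4455 mod 8911 = 1. x_0 = 1, so 6381 is not a witness.
No listed base is a witness for 8911.

none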